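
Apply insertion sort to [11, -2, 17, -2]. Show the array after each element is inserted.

First element 11 is already 'sorted'
Insert -2: shifted 1 elements -> [-2, 11, 17, -2]
Insert 17: shifted 0 elements -> [-2, 11, 17, -2]
Insert -2: shifted 2 elements -> [-2, -2, 11, 17]


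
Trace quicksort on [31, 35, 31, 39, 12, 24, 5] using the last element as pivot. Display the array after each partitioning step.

Partition 1: pivot=5 at index 0 -> [5, 35, 31, 39, 12, 24, 31]
Partition 2: pivot=31 at index 4 -> [5, 31, 12, 24, 31, 39, 35]
Partition 3: pivot=24 at index 2 -> [5, 12, 24, 31, 31, 39, 35]
Partition 4: pivot=35 at index 5 -> [5, 12, 24, 31, 31, 35, 39]


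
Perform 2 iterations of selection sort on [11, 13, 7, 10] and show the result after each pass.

Pass 1: Select minimum 7 at index 2, swap -> [7, 13, 11, 10]
Pass 2: Select minimum 10 at index 3, swap -> [7, 10, 11, 13]


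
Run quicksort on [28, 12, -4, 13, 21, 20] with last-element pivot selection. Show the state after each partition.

Partition 1: pivot=20 at index 3 -> [12, -4, 13, 20, 21, 28]
Partition 2: pivot=13 at index 2 -> [12, -4, 13, 20, 21, 28]
Partition 3: pivot=-4 at index 0 -> [-4, 12, 13, 20, 21, 28]
Partition 4: pivot=28 at index 5 -> [-4, 12, 13, 20, 21, 28]


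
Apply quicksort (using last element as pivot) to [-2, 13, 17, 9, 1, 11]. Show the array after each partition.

Partition 1: pivot=11 at index 3 -> [-2, 9, 1, 11, 17, 13]
Partition 2: pivot=1 at index 1 -> [-2, 1, 9, 11, 17, 13]
Partition 3: pivot=13 at index 4 -> [-2, 1, 9, 11, 13, 17]


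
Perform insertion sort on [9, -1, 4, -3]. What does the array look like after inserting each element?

First element 9 is already 'sorted'
Insert -1: shifted 1 elements -> [-1, 9, 4, -3]
Insert 4: shifted 1 elements -> [-1, 4, 9, -3]
Insert -3: shifted 3 elements -> [-3, -1, 4, 9]


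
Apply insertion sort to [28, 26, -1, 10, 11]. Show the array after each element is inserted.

First element 28 is already 'sorted'
Insert 26: shifted 1 elements -> [26, 28, -1, 10, 11]
Insert -1: shifted 2 elements -> [-1, 26, 28, 10, 11]
Insert 10: shifted 2 elements -> [-1, 10, 26, 28, 11]
Insert 11: shifted 2 elements -> [-1, 10, 11, 26, 28]


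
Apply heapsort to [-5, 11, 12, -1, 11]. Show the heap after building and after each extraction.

Build heap: [12, 11, -5, -1, 11]
Extract 12: [11, 11, -5, -1, 12]
Extract 11: [11, -1, -5, 11, 12]
Extract 11: [-1, -5, 11, 11, 12]
Extract -1: [-5, -1, 11, 11, 12]


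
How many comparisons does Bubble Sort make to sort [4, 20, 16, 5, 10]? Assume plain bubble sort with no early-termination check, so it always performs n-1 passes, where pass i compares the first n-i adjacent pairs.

Pass 1: compare adjacent pairs (0,1)..(3,4) = 4 comparison(s), 3 swap(s) -> [4, 16, 5, 10, 20]
Pass 2: compare adjacent pairs (0,1)..(2,3) = 3 comparison(s), 2 swap(s) -> [4, 5, 10, 16, 20]
Pass 3: compare adjacent pairs (0,1)..(1,2) = 2 comparison(s), 0 swap(s) -> [4, 5, 10, 16, 20]
Pass 4: compare adjacent pairs (0,1)..(0,1) = 1 comparison(s), 0 swap(s) -> [4, 5, 10, 16, 20]
Total comparisons: 4 + 3 + 2 + 1 = 10


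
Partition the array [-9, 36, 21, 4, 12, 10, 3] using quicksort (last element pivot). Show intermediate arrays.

Partition 1: pivot=3 at index 1 -> [-9, 3, 21, 4, 12, 10, 36]
Partition 2: pivot=36 at index 6 -> [-9, 3, 21, 4, 12, 10, 36]
Partition 3: pivot=10 at index 3 -> [-9, 3, 4, 10, 12, 21, 36]
Partition 4: pivot=21 at index 5 -> [-9, 3, 4, 10, 12, 21, 36]


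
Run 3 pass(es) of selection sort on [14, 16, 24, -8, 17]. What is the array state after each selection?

Pass 1: Select minimum -8 at index 3, swap -> [-8, 16, 24, 14, 17]
Pass 2: Select minimum 14 at index 3, swap -> [-8, 14, 24, 16, 17]
Pass 3: Select minimum 16 at index 3, swap -> [-8, 14, 16, 24, 17]


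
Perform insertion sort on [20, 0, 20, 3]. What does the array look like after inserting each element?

First element 20 is already 'sorted'
Insert 0: shifted 1 elements -> [0, 20, 20, 3]
Insert 20: shifted 0 elements -> [0, 20, 20, 3]
Insert 3: shifted 2 elements -> [0, 3, 20, 20]


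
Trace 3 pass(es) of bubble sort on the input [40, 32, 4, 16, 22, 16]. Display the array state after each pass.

After pass 1: [32, 4, 16, 22, 16, 40] (5 swaps)
After pass 2: [4, 16, 22, 16, 32, 40] (4 swaps)
After pass 3: [4, 16, 16, 22, 32, 40] (1 swaps)
Total swaps: 10


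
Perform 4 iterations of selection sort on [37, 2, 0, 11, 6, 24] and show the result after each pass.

Pass 1: Select minimum 0 at index 2, swap -> [0, 2, 37, 11, 6, 24]
Pass 2: Select minimum 2 at index 1, swap -> [0, 2, 37, 11, 6, 24]
Pass 3: Select minimum 6 at index 4, swap -> [0, 2, 6, 11, 37, 24]
Pass 4: Select minimum 11 at index 3, swap -> [0, 2, 6, 11, 37, 24]


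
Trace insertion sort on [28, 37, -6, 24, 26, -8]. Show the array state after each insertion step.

First element 28 is already 'sorted'
Insert 37: shifted 0 elements -> [28, 37, -6, 24, 26, -8]
Insert -6: shifted 2 elements -> [-6, 28, 37, 24, 26, -8]
Insert 24: shifted 2 elements -> [-6, 24, 28, 37, 26, -8]
Insert 26: shifted 2 elements -> [-6, 24, 26, 28, 37, -8]
Insert -8: shifted 5 elements -> [-8, -6, 24, 26, 28, 37]


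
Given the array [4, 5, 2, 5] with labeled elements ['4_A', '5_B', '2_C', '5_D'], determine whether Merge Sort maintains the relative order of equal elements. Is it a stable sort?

Trace Merge Sort on the labeled array (the key is the number; the letter only tracks identity):
  Merge [4_A] + [5_B] -> [4_A, 5_B]
  Merge [2_C] + [5_D] -> [2_C, 5_D]
  Merge [4_A, 5_B] + [2_C, 5_D] -> [2_C, 4_A, 5_B, 5_D]
Final order: [2_C, 4_A, 5_B, 5_D]
Equal keys:
  value 5: originally 5_B, 5_D; after sorting 5_B, 5_D -> order preserved
All equal keys kept their original relative order. Merge Sort is stable: when the heads of the two halves are equal the merge takes from the left half first.
Answer: Stable


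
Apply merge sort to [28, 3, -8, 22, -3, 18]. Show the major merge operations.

Divide and conquer:
  Merge [3] + [-8] -> [-8, 3]
  Merge [28] + [-8, 3] -> [-8, 3, 28]
  Merge [-3] + [18] -> [-3, 18]
  Merge [22] + [-3, 18] -> [-3, 18, 22]
  Merge [-8, 3, 28] + [-3, 18, 22] -> [-8, -3, 3, 18, 22, 28]


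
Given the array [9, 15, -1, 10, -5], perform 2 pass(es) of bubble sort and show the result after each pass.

After pass 1: [9, -1, 10, -5, 15] (3 swaps)
After pass 2: [-1, 9, -5, 10, 15] (2 swaps)
Total swaps: 5


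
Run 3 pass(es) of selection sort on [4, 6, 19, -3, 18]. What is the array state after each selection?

Pass 1: Select minimum -3 at index 3, swap -> [-3, 6, 19, 4, 18]
Pass 2: Select minimum 4 at index 3, swap -> [-3, 4, 19, 6, 18]
Pass 3: Select minimum 6 at index 3, swap -> [-3, 4, 6, 19, 18]


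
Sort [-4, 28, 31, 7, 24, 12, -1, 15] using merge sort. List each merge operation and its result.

Divide and conquer:
  Merge [-4] + [28] -> [-4, 28]
  Merge [31] + [7] -> [7, 31]
  Merge [-4, 28] + [7, 31] -> [-4, 7, 28, 31]
  Merge [24] + [12] -> [12, 24]
  Merge [-1] + [15] -> [-1, 15]
  Merge [12, 24] + [-1, 15] -> [-1, 12, 15, 24]
  Merge [-4, 7, 28, 31] + [-1, 12, 15, 24] -> [-4, -1, 7, 12, 15, 24, 28, 31]


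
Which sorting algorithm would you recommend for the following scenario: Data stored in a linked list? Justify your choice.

Best choice: Merge sort
Reason: Merge sort doesn't require random access; can be done in O(1) extra space for linked lists


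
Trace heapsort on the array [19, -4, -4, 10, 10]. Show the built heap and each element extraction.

Build heap: [19, 10, -4, -4, 10]
Extract 19: [10, 10, -4, -4, 19]
Extract 10: [10, -4, -4, 10, 19]
Extract 10: [-4, -4, 10, 10, 19]
Extract -4: [-4, -4, 10, 10, 19]


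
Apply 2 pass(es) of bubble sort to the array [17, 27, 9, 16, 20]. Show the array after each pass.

After pass 1: [17, 9, 16, 20, 27] (3 swaps)
After pass 2: [9, 16, 17, 20, 27] (2 swaps)
Total swaps: 5


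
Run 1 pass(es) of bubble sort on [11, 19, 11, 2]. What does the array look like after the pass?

After pass 1: [11, 11, 2, 19] (2 swaps)
Total swaps: 2


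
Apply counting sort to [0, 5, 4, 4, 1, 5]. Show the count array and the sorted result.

Count array: [1, 1, 0, 0, 2, 2]
(count[i] = number of elements equal to i)
Cumulative count: [1, 2, 2, 2, 4, 6]
Sorted: [0, 1, 4, 4, 5, 5]


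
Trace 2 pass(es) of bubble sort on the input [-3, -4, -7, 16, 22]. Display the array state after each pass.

After pass 1: [-4, -7, -3, 16, 22] (2 swaps)
After pass 2: [-7, -4, -3, 16, 22] (1 swaps)
Total swaps: 3


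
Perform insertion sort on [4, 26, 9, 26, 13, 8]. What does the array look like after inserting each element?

First element 4 is already 'sorted'
Insert 26: shifted 0 elements -> [4, 26, 9, 26, 13, 8]
Insert 9: shifted 1 elements -> [4, 9, 26, 26, 13, 8]
Insert 26: shifted 0 elements -> [4, 9, 26, 26, 13, 8]
Insert 13: shifted 2 elements -> [4, 9, 13, 26, 26, 8]
Insert 8: shifted 4 elements -> [4, 8, 9, 13, 26, 26]


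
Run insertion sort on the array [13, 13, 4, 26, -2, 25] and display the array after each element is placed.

First element 13 is already 'sorted'
Insert 13: shifted 0 elements -> [13, 13, 4, 26, -2, 25]
Insert 4: shifted 2 elements -> [4, 13, 13, 26, -2, 25]
Insert 26: shifted 0 elements -> [4, 13, 13, 26, -2, 25]
Insert -2: shifted 4 elements -> [-2, 4, 13, 13, 26, 25]
Insert 25: shifted 1 elements -> [-2, 4, 13, 13, 25, 26]


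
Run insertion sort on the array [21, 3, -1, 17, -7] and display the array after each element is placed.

First element 21 is already 'sorted'
Insert 3: shifted 1 elements -> [3, 21, -1, 17, -7]
Insert -1: shifted 2 elements -> [-1, 3, 21, 17, -7]
Insert 17: shifted 1 elements -> [-1, 3, 17, 21, -7]
Insert -7: shifted 4 elements -> [-7, -1, 3, 17, 21]


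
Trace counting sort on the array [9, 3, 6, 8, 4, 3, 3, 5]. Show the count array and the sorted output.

Count array: [0, 0, 0, 3, 1, 1, 1, 0, 1, 1]
(count[i] = number of elements equal to i)
Cumulative count: [0, 0, 0, 3, 4, 5, 6, 6, 7, 8]
Sorted: [3, 3, 3, 4, 5, 6, 8, 9]


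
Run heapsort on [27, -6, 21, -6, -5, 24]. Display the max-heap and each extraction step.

Build heap: [27, -5, 24, -6, -6, 21]
Extract 27: [24, -5, 21, -6, -6, 27]
Extract 24: [21, -5, -6, -6, 24, 27]
Extract 21: [-5, -6, -6, 21, 24, 27]
Extract -5: [-6, -6, -5, 21, 24, 27]
Extract -6: [-6, -6, -5, 21, 24, 27]


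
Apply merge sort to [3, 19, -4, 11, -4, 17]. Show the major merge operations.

Divide and conquer:
  Merge [19] + [-4] -> [-4, 19]
  Merge [3] + [-4, 19] -> [-4, 3, 19]
  Merge [-4] + [17] -> [-4, 17]
  Merge [11] + [-4, 17] -> [-4, 11, 17]
  Merge [-4, 3, 19] + [-4, 11, 17] -> [-4, -4, 3, 11, 17, 19]


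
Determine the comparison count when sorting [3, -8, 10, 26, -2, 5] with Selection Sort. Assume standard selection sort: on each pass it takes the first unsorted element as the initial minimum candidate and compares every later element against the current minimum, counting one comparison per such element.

Pass 1: scan indices 1..5 for the minimum = 5 comparison(s); min is -8, place at index 0 -> [-8, 3, 10, 26, -2, 5]
Pass 2: scan indices 2..5 for the minimum = 4 comparison(s); min is -2, place at index 1 -> [-8, -2, 10, 26, 3, 5]
Pass 3: scan indices 3..5 for the minimum = 3 comparison(s); min is 3, place at index 2 -> [-8, -2, 3, 26, 10, 5]
Pass 4: scan indices 4..5 for the minimum = 2 comparison(s); min is 5, place at index 3 -> [-8, -2, 3, 5, 10, 26]
Pass 5: scan indices 5..5 for the minimum = 1 comparison(s); min is 10, place at index 4 -> [-8, -2, 3, 5, 10, 26]
Selection sort always scans the whole unsorted suffix, so the count is (n-1) + (n-2) + ... + 1 = n(n-1)/2 = 6*5/2 = 15 regardless of the input order.
Total comparisons: 5 + 4 + 3 + 2 + 1 = 15


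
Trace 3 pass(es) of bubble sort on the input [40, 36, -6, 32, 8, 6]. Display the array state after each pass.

After pass 1: [36, -6, 32, 8, 6, 40] (5 swaps)
After pass 2: [-6, 32, 8, 6, 36, 40] (4 swaps)
After pass 3: [-6, 8, 6, 32, 36, 40] (2 swaps)
Total swaps: 11


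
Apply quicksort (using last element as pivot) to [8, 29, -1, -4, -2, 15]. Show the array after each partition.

Partition 1: pivot=15 at index 4 -> [8, -1, -4, -2, 15, 29]
Partition 2: pivot=-2 at index 1 -> [-4, -2, 8, -1, 15, 29]
Partition 3: pivot=-1 at index 2 -> [-4, -2, -1, 8, 15, 29]


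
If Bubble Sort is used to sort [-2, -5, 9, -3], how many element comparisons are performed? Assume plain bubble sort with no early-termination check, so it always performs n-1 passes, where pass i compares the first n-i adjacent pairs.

Pass 1: compare adjacent pairs (0,1)..(2,3) = 3 comparison(s), 2 swap(s) -> [-5, -2, -3, 9]
Pass 2: compare adjacent pairs (0,1)..(1,2) = 2 comparison(s), 1 swap(s) -> [-5, -3, -2, 9]
Pass 3: compare adjacent pairs (0,1)..(0,1) = 1 comparison(s), 0 swap(s) -> [-5, -3, -2, 9]
Total comparisons: 3 + 2 + 1 = 6


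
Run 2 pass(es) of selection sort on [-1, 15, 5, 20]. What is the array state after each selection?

Pass 1: Select minimum -1 at index 0, swap -> [-1, 15, 5, 20]
Pass 2: Select minimum 5 at index 2, swap -> [-1, 5, 15, 20]


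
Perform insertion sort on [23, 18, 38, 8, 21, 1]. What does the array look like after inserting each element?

First element 23 is already 'sorted'
Insert 18: shifted 1 elements -> [18, 23, 38, 8, 21, 1]
Insert 38: shifted 0 elements -> [18, 23, 38, 8, 21, 1]
Insert 8: shifted 3 elements -> [8, 18, 23, 38, 21, 1]
Insert 21: shifted 2 elements -> [8, 18, 21, 23, 38, 1]
Insert 1: shifted 5 elements -> [1, 8, 18, 21, 23, 38]


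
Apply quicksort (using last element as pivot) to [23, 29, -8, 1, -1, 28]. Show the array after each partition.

Partition 1: pivot=28 at index 4 -> [23, -8, 1, -1, 28, 29]
Partition 2: pivot=-1 at index 1 -> [-8, -1, 1, 23, 28, 29]
Partition 3: pivot=23 at index 3 -> [-8, -1, 1, 23, 28, 29]


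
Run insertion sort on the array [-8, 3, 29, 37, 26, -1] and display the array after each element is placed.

First element -8 is already 'sorted'
Insert 3: shifted 0 elements -> [-8, 3, 29, 37, 26, -1]
Insert 29: shifted 0 elements -> [-8, 3, 29, 37, 26, -1]
Insert 37: shifted 0 elements -> [-8, 3, 29, 37, 26, -1]
Insert 26: shifted 2 elements -> [-8, 3, 26, 29, 37, -1]
Insert -1: shifted 4 elements -> [-8, -1, 3, 26, 29, 37]


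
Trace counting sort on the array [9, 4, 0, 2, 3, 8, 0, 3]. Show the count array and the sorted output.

Count array: [2, 0, 1, 2, 1, 0, 0, 0, 1, 1]
(count[i] = number of elements equal to i)
Cumulative count: [2, 2, 3, 5, 6, 6, 6, 6, 7, 8]
Sorted: [0, 0, 2, 3, 3, 4, 8, 9]


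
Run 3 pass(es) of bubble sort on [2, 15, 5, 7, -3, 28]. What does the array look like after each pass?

After pass 1: [2, 5, 7, -3, 15, 28] (3 swaps)
After pass 2: [2, 5, -3, 7, 15, 28] (1 swaps)
After pass 3: [2, -3, 5, 7, 15, 28] (1 swaps)
Total swaps: 5


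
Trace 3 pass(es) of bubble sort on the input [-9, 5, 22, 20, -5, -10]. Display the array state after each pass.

After pass 1: [-9, 5, 20, -5, -10, 22] (3 swaps)
After pass 2: [-9, 5, -5, -10, 20, 22] (2 swaps)
After pass 3: [-9, -5, -10, 5, 20, 22] (2 swaps)
Total swaps: 7


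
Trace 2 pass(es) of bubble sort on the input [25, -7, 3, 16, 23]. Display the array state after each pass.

After pass 1: [-7, 3, 16, 23, 25] (4 swaps)
After pass 2: [-7, 3, 16, 23, 25] (0 swaps)
Total swaps: 4


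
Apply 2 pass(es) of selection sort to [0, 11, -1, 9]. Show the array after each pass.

Pass 1: Select minimum -1 at index 2, swap -> [-1, 11, 0, 9]
Pass 2: Select minimum 0 at index 2, swap -> [-1, 0, 11, 9]


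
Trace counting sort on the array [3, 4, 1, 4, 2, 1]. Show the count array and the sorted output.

Count array: [0, 2, 1, 1, 2]
(count[i] = number of elements equal to i)
Cumulative count: [0, 2, 3, 4, 6]
Sorted: [1, 1, 2, 3, 4, 4]


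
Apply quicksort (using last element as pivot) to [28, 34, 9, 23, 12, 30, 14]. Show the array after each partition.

Partition 1: pivot=14 at index 2 -> [9, 12, 14, 23, 34, 30, 28]
Partition 2: pivot=12 at index 1 -> [9, 12, 14, 23, 34, 30, 28]
Partition 3: pivot=28 at index 4 -> [9, 12, 14, 23, 28, 30, 34]
Partition 4: pivot=34 at index 6 -> [9, 12, 14, 23, 28, 30, 34]


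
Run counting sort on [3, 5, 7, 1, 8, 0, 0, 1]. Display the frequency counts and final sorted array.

Count array: [2, 2, 0, 1, 0, 1, 0, 1, 1]
(count[i] = number of elements equal to i)
Cumulative count: [2, 4, 4, 5, 5, 6, 6, 7, 8]
Sorted: [0, 0, 1, 1, 3, 5, 7, 8]


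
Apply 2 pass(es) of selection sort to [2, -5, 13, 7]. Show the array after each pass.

Pass 1: Select minimum -5 at index 1, swap -> [-5, 2, 13, 7]
Pass 2: Select minimum 2 at index 1, swap -> [-5, 2, 13, 7]


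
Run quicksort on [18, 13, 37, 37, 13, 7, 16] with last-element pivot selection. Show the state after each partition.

Partition 1: pivot=16 at index 3 -> [13, 13, 7, 16, 18, 37, 37]
Partition 2: pivot=7 at index 0 -> [7, 13, 13, 16, 18, 37, 37]
Partition 3: pivot=13 at index 2 -> [7, 13, 13, 16, 18, 37, 37]
Partition 4: pivot=37 at index 6 -> [7, 13, 13, 16, 18, 37, 37]
Partition 5: pivot=37 at index 5 -> [7, 13, 13, 16, 18, 37, 37]


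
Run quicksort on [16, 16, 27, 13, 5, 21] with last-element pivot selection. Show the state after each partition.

Partition 1: pivot=21 at index 4 -> [16, 16, 13, 5, 21, 27]
Partition 2: pivot=5 at index 0 -> [5, 16, 13, 16, 21, 27]
Partition 3: pivot=16 at index 3 -> [5, 16, 13, 16, 21, 27]
Partition 4: pivot=13 at index 1 -> [5, 13, 16, 16, 21, 27]


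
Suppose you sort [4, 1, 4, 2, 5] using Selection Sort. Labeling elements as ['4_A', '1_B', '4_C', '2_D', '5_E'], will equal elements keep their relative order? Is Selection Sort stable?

Trace Selection Sort on the labeled array (the key is the number; the letter only tracks identity):
  Pass 1: minimum of unsorted part is 1_B at index 1; swap it with 4_A at index 0 -> [1_B, 4_A, 4_C, 2_D, 5_E]
  Pass 2: minimum of unsorted part is 2_D at index 3; swap it with 4_A at index 1 -> [1_B, 2_D, 4_C, 4_A, 5_E]
  Pass 3: minimum 4_C is already at index 2; no swap -> [1_B, 2_D, 4_C, 4_A, 5_E]
  Pass 4: minimum 4_A is already at index 3; no swap -> [1_B, 2_D, 4_C, 4_A, 5_E]
Final order: [1_B, 2_D, 4_C, 4_A, 5_E]
Equal keys:
  value 4: originally 4_A, 4_C; after sorting 4_C, 4_A -> order changed
Equal keys were reordered, so Selection Sort is not stable: the long-range swap that moves the minimum into place can carry an element past an equal key. (One such input is enough; an unstable sort may happen to preserve order on other inputs, but it gives no guarantee.)
Answer: Not stable


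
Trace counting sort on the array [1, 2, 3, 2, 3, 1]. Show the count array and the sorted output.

Count array: [0, 2, 2, 2]
(count[i] = number of elements equal to i)
Cumulative count: [0, 2, 4, 6]
Sorted: [1, 1, 2, 2, 3, 3]


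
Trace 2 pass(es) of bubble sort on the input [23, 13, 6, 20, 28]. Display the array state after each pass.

After pass 1: [13, 6, 20, 23, 28] (3 swaps)
After pass 2: [6, 13, 20, 23, 28] (1 swaps)
Total swaps: 4


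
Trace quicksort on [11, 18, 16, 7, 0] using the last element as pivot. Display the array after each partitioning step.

Partition 1: pivot=0 at index 0 -> [0, 18, 16, 7, 11]
Partition 2: pivot=11 at index 2 -> [0, 7, 11, 18, 16]
Partition 3: pivot=16 at index 3 -> [0, 7, 11, 16, 18]


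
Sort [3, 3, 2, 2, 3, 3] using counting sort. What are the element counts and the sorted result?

Count array: [0, 0, 2, 4]
(count[i] = number of elements equal to i)
Cumulative count: [0, 0, 2, 6]
Sorted: [2, 2, 3, 3, 3, 3]


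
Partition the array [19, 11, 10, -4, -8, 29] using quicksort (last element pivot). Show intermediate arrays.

Partition 1: pivot=29 at index 5 -> [19, 11, 10, -4, -8, 29]
Partition 2: pivot=-8 at index 0 -> [-8, 11, 10, -4, 19, 29]
Partition 3: pivot=19 at index 4 -> [-8, 11, 10, -4, 19, 29]
Partition 4: pivot=-4 at index 1 -> [-8, -4, 10, 11, 19, 29]
Partition 5: pivot=11 at index 3 -> [-8, -4, 10, 11, 19, 29]


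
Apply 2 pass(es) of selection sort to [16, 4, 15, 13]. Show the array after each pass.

Pass 1: Select minimum 4 at index 1, swap -> [4, 16, 15, 13]
Pass 2: Select minimum 13 at index 3, swap -> [4, 13, 15, 16]


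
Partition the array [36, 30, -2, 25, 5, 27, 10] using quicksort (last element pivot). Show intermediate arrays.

Partition 1: pivot=10 at index 2 -> [-2, 5, 10, 25, 30, 27, 36]
Partition 2: pivot=5 at index 1 -> [-2, 5, 10, 25, 30, 27, 36]
Partition 3: pivot=36 at index 6 -> [-2, 5, 10, 25, 30, 27, 36]
Partition 4: pivot=27 at index 4 -> [-2, 5, 10, 25, 27, 30, 36]


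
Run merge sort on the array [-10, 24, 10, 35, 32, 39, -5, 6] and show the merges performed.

Divide and conquer:
  Merge [-10] + [24] -> [-10, 24]
  Merge [10] + [35] -> [10, 35]
  Merge [-10, 24] + [10, 35] -> [-10, 10, 24, 35]
  Merge [32] + [39] -> [32, 39]
  Merge [-5] + [6] -> [-5, 6]
  Merge [32, 39] + [-5, 6] -> [-5, 6, 32, 39]
  Merge [-10, 10, 24, 35] + [-5, 6, 32, 39] -> [-10, -5, 6, 10, 24, 32, 35, 39]


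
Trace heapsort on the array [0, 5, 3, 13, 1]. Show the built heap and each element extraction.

Build heap: [13, 5, 3, 0, 1]
Extract 13: [5, 1, 3, 0, 13]
Extract 5: [3, 1, 0, 5, 13]
Extract 3: [1, 0, 3, 5, 13]
Extract 1: [0, 1, 3, 5, 13]


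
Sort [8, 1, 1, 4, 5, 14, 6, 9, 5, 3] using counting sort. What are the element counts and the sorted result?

Count array: [0, 2, 0, 1, 1, 2, 1, 0, 1, 1, 0, 0, 0, 0, 1]
(count[i] = number of elements equal to i)
Cumulative count: [0, 2, 2, 3, 4, 6, 7, 7, 8, 9, 9, 9, 9, 9, 10]
Sorted: [1, 1, 3, 4, 5, 5, 6, 8, 9, 14]


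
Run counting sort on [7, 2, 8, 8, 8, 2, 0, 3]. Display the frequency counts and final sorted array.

Count array: [1, 0, 2, 1, 0, 0, 0, 1, 3]
(count[i] = number of elements equal to i)
Cumulative count: [1, 1, 3, 4, 4, 4, 4, 5, 8]
Sorted: [0, 2, 2, 3, 7, 8, 8, 8]


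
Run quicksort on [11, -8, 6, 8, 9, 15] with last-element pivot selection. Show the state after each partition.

Partition 1: pivot=15 at index 5 -> [11, -8, 6, 8, 9, 15]
Partition 2: pivot=9 at index 3 -> [-8, 6, 8, 9, 11, 15]
Partition 3: pivot=8 at index 2 -> [-8, 6, 8, 9, 11, 15]
Partition 4: pivot=6 at index 1 -> [-8, 6, 8, 9, 11, 15]


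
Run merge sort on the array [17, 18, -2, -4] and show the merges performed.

Divide and conquer:
  Merge [17] + [18] -> [17, 18]
  Merge [-2] + [-4] -> [-4, -2]
  Merge [17, 18] + [-4, -2] -> [-4, -2, 17, 18]


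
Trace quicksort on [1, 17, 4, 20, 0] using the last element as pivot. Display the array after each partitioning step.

Partition 1: pivot=0 at index 0 -> [0, 17, 4, 20, 1]
Partition 2: pivot=1 at index 1 -> [0, 1, 4, 20, 17]
Partition 3: pivot=17 at index 3 -> [0, 1, 4, 17, 20]


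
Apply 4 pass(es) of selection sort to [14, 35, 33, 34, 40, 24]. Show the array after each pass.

Pass 1: Select minimum 14 at index 0, swap -> [14, 35, 33, 34, 40, 24]
Pass 2: Select minimum 24 at index 5, swap -> [14, 24, 33, 34, 40, 35]
Pass 3: Select minimum 33 at index 2, swap -> [14, 24, 33, 34, 40, 35]
Pass 4: Select minimum 34 at index 3, swap -> [14, 24, 33, 34, 40, 35]


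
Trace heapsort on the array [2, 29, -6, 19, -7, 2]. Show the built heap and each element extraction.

Build heap: [29, 19, 2, 2, -7, -6]
Extract 29: [19, 2, 2, -6, -7, 29]
Extract 19: [2, -6, 2, -7, 19, 29]
Extract 2: [2, -6, -7, 2, 19, 29]
Extract 2: [-6, -7, 2, 2, 19, 29]
Extract -6: [-7, -6, 2, 2, 19, 29]


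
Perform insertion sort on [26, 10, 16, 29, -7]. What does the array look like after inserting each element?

First element 26 is already 'sorted'
Insert 10: shifted 1 elements -> [10, 26, 16, 29, -7]
Insert 16: shifted 1 elements -> [10, 16, 26, 29, -7]
Insert 29: shifted 0 elements -> [10, 16, 26, 29, -7]
Insert -7: shifted 4 elements -> [-7, 10, 16, 26, 29]


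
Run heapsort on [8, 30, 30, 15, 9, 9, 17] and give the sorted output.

Build heap: [30, 15, 30, 8, 9, 9, 17]
Extract 30: [30, 15, 17, 8, 9, 9, 30]
Extract 30: [17, 15, 9, 8, 9, 30, 30]
Extract 17: [15, 9, 9, 8, 17, 30, 30]
Extract 15: [9, 8, 9, 15, 17, 30, 30]
Extract 9: [9, 8, 9, 15, 17, 30, 30]
Extract 9: [8, 9, 9, 15, 17, 30, 30]


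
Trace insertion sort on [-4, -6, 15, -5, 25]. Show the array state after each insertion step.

First element -4 is already 'sorted'
Insert -6: shifted 1 elements -> [-6, -4, 15, -5, 25]
Insert 15: shifted 0 elements -> [-6, -4, 15, -5, 25]
Insert -5: shifted 2 elements -> [-6, -5, -4, 15, 25]
Insert 25: shifted 0 elements -> [-6, -5, -4, 15, 25]


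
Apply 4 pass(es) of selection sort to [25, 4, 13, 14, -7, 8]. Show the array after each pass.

Pass 1: Select minimum -7 at index 4, swap -> [-7, 4, 13, 14, 25, 8]
Pass 2: Select minimum 4 at index 1, swap -> [-7, 4, 13, 14, 25, 8]
Pass 3: Select minimum 8 at index 5, swap -> [-7, 4, 8, 14, 25, 13]
Pass 4: Select minimum 13 at index 5, swap -> [-7, 4, 8, 13, 25, 14]


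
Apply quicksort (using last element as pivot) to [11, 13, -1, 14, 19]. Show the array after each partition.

Partition 1: pivot=19 at index 4 -> [11, 13, -1, 14, 19]
Partition 2: pivot=14 at index 3 -> [11, 13, -1, 14, 19]
Partition 3: pivot=-1 at index 0 -> [-1, 13, 11, 14, 19]
Partition 4: pivot=11 at index 1 -> [-1, 11, 13, 14, 19]


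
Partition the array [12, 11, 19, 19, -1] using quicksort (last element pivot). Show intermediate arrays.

Partition 1: pivot=-1 at index 0 -> [-1, 11, 19, 19, 12]
Partition 2: pivot=12 at index 2 -> [-1, 11, 12, 19, 19]
Partition 3: pivot=19 at index 4 -> [-1, 11, 12, 19, 19]


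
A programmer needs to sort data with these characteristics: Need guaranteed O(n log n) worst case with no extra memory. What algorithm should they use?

Best choice: Heapsort
Reason: Heapsort is O(n log n) worst case and sorts in-place; quicksort can degrade to O(n^2)


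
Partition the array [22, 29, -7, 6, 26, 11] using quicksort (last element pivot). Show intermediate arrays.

Partition 1: pivot=11 at index 2 -> [-7, 6, 11, 29, 26, 22]
Partition 2: pivot=6 at index 1 -> [-7, 6, 11, 29, 26, 22]
Partition 3: pivot=22 at index 3 -> [-7, 6, 11, 22, 26, 29]
Partition 4: pivot=29 at index 5 -> [-7, 6, 11, 22, 26, 29]


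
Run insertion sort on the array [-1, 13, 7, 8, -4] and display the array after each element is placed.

First element -1 is already 'sorted'
Insert 13: shifted 0 elements -> [-1, 13, 7, 8, -4]
Insert 7: shifted 1 elements -> [-1, 7, 13, 8, -4]
Insert 8: shifted 1 elements -> [-1, 7, 8, 13, -4]
Insert -4: shifted 4 elements -> [-4, -1, 7, 8, 13]


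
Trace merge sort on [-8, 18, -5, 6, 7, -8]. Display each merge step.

Divide and conquer:
  Merge [18] + [-5] -> [-5, 18]
  Merge [-8] + [-5, 18] -> [-8, -5, 18]
  Merge [7] + [-8] -> [-8, 7]
  Merge [6] + [-8, 7] -> [-8, 6, 7]
  Merge [-8, -5, 18] + [-8, 6, 7] -> [-8, -8, -5, 6, 7, 18]


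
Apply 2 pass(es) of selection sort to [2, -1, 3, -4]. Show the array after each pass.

Pass 1: Select minimum -4 at index 3, swap -> [-4, -1, 3, 2]
Pass 2: Select minimum -1 at index 1, swap -> [-4, -1, 3, 2]


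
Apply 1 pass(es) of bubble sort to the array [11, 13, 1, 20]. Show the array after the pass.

After pass 1: [11, 1, 13, 20] (1 swaps)
Total swaps: 1


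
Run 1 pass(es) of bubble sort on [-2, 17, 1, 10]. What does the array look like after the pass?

After pass 1: [-2, 1, 10, 17] (2 swaps)
Total swaps: 2


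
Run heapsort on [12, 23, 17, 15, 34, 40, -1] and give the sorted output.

Build heap: [40, 34, 17, 15, 23, 12, -1]
Extract 40: [34, 23, 17, 15, -1, 12, 40]
Extract 34: [23, 15, 17, 12, -1, 34, 40]
Extract 23: [17, 15, -1, 12, 23, 34, 40]
Extract 17: [15, 12, -1, 17, 23, 34, 40]
Extract 15: [12, -1, 15, 17, 23, 34, 40]
Extract 12: [-1, 12, 15, 17, 23, 34, 40]


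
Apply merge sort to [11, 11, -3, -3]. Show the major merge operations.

Divide and conquer:
  Merge [11] + [11] -> [11, 11]
  Merge [-3] + [-3] -> [-3, -3]
  Merge [11, 11] + [-3, -3] -> [-3, -3, 11, 11]


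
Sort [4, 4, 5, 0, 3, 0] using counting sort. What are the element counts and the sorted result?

Count array: [2, 0, 0, 1, 2, 1]
(count[i] = number of elements equal to i)
Cumulative count: [2, 2, 2, 3, 5, 6]
Sorted: [0, 0, 3, 4, 4, 5]


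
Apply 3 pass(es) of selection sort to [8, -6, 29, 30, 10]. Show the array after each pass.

Pass 1: Select minimum -6 at index 1, swap -> [-6, 8, 29, 30, 10]
Pass 2: Select minimum 8 at index 1, swap -> [-6, 8, 29, 30, 10]
Pass 3: Select minimum 10 at index 4, swap -> [-6, 8, 10, 30, 29]


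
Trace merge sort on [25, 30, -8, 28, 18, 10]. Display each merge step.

Divide and conquer:
  Merge [30] + [-8] -> [-8, 30]
  Merge [25] + [-8, 30] -> [-8, 25, 30]
  Merge [18] + [10] -> [10, 18]
  Merge [28] + [10, 18] -> [10, 18, 28]
  Merge [-8, 25, 30] + [10, 18, 28] -> [-8, 10, 18, 25, 28, 30]


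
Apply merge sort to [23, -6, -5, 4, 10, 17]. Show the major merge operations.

Divide and conquer:
  Merge [-6] + [-5] -> [-6, -5]
  Merge [23] + [-6, -5] -> [-6, -5, 23]
  Merge [10] + [17] -> [10, 17]
  Merge [4] + [10, 17] -> [4, 10, 17]
  Merge [-6, -5, 23] + [4, 10, 17] -> [-6, -5, 4, 10, 17, 23]


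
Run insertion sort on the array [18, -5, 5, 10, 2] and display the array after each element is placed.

First element 18 is already 'sorted'
Insert -5: shifted 1 elements -> [-5, 18, 5, 10, 2]
Insert 5: shifted 1 elements -> [-5, 5, 18, 10, 2]
Insert 10: shifted 1 elements -> [-5, 5, 10, 18, 2]
Insert 2: shifted 3 elements -> [-5, 2, 5, 10, 18]


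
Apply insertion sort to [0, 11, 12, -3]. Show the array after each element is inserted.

First element 0 is already 'sorted'
Insert 11: shifted 0 elements -> [0, 11, 12, -3]
Insert 12: shifted 0 elements -> [0, 11, 12, -3]
Insert -3: shifted 3 elements -> [-3, 0, 11, 12]


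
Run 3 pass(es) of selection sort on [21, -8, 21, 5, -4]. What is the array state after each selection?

Pass 1: Select minimum -8 at index 1, swap -> [-8, 21, 21, 5, -4]
Pass 2: Select minimum -4 at index 4, swap -> [-8, -4, 21, 5, 21]
Pass 3: Select minimum 5 at index 3, swap -> [-8, -4, 5, 21, 21]


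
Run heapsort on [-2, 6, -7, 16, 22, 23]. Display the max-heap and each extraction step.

Build heap: [23, 22, -2, 16, 6, -7]
Extract 23: [22, 16, -2, -7, 6, 23]
Extract 22: [16, 6, -2, -7, 22, 23]
Extract 16: [6, -7, -2, 16, 22, 23]
Extract 6: [-2, -7, 6, 16, 22, 23]
Extract -2: [-7, -2, 6, 16, 22, 23]


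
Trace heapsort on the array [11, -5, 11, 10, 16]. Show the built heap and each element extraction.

Build heap: [16, 11, 11, 10, -5]
Extract 16: [11, 10, 11, -5, 16]
Extract 11: [11, 10, -5, 11, 16]
Extract 11: [10, -5, 11, 11, 16]
Extract 10: [-5, 10, 11, 11, 16]


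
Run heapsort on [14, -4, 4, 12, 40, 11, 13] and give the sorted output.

Build heap: [40, 14, 13, 12, -4, 11, 4]
Extract 40: [14, 12, 13, 4, -4, 11, 40]
Extract 14: [13, 12, 11, 4, -4, 14, 40]
Extract 13: [12, 4, 11, -4, 13, 14, 40]
Extract 12: [11, 4, -4, 12, 13, 14, 40]
Extract 11: [4, -4, 11, 12, 13, 14, 40]
Extract 4: [-4, 4, 11, 12, 13, 14, 40]


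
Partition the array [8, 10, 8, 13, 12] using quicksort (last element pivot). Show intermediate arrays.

Partition 1: pivot=12 at index 3 -> [8, 10, 8, 12, 13]
Partition 2: pivot=8 at index 1 -> [8, 8, 10, 12, 13]


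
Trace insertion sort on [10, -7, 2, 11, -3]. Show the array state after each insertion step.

First element 10 is already 'sorted'
Insert -7: shifted 1 elements -> [-7, 10, 2, 11, -3]
Insert 2: shifted 1 elements -> [-7, 2, 10, 11, -3]
Insert 11: shifted 0 elements -> [-7, 2, 10, 11, -3]
Insert -3: shifted 3 elements -> [-7, -3, 2, 10, 11]


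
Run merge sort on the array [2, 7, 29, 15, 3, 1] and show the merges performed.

Divide and conquer:
  Merge [7] + [29] -> [7, 29]
  Merge [2] + [7, 29] -> [2, 7, 29]
  Merge [3] + [1] -> [1, 3]
  Merge [15] + [1, 3] -> [1, 3, 15]
  Merge [2, 7, 29] + [1, 3, 15] -> [1, 2, 3, 7, 15, 29]


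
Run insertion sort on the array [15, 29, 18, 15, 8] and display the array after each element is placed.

First element 15 is already 'sorted'
Insert 29: shifted 0 elements -> [15, 29, 18, 15, 8]
Insert 18: shifted 1 elements -> [15, 18, 29, 15, 8]
Insert 15: shifted 2 elements -> [15, 15, 18, 29, 8]
Insert 8: shifted 4 elements -> [8, 15, 15, 18, 29]


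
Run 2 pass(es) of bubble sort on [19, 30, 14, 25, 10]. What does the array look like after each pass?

After pass 1: [19, 14, 25, 10, 30] (3 swaps)
After pass 2: [14, 19, 10, 25, 30] (2 swaps)
Total swaps: 5


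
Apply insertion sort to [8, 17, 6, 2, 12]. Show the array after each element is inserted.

First element 8 is already 'sorted'
Insert 17: shifted 0 elements -> [8, 17, 6, 2, 12]
Insert 6: shifted 2 elements -> [6, 8, 17, 2, 12]
Insert 2: shifted 3 elements -> [2, 6, 8, 17, 12]
Insert 12: shifted 1 elements -> [2, 6, 8, 12, 17]


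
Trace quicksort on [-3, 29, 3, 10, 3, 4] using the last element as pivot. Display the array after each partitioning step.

Partition 1: pivot=4 at index 3 -> [-3, 3, 3, 4, 29, 10]
Partition 2: pivot=3 at index 2 -> [-3, 3, 3, 4, 29, 10]
Partition 3: pivot=3 at index 1 -> [-3, 3, 3, 4, 29, 10]
Partition 4: pivot=10 at index 4 -> [-3, 3, 3, 4, 10, 29]


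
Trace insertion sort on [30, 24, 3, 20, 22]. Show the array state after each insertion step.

First element 30 is already 'sorted'
Insert 24: shifted 1 elements -> [24, 30, 3, 20, 22]
Insert 3: shifted 2 elements -> [3, 24, 30, 20, 22]
Insert 20: shifted 2 elements -> [3, 20, 24, 30, 22]
Insert 22: shifted 2 elements -> [3, 20, 22, 24, 30]


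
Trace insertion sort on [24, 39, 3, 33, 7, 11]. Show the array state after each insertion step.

First element 24 is already 'sorted'
Insert 39: shifted 0 elements -> [24, 39, 3, 33, 7, 11]
Insert 3: shifted 2 elements -> [3, 24, 39, 33, 7, 11]
Insert 33: shifted 1 elements -> [3, 24, 33, 39, 7, 11]
Insert 7: shifted 3 elements -> [3, 7, 24, 33, 39, 11]
Insert 11: shifted 3 elements -> [3, 7, 11, 24, 33, 39]


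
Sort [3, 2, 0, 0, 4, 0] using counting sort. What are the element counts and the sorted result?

Count array: [3, 0, 1, 1, 1]
(count[i] = number of elements equal to i)
Cumulative count: [3, 3, 4, 5, 6]
Sorted: [0, 0, 0, 2, 3, 4]


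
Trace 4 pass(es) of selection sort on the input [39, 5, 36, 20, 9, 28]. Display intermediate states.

Pass 1: Select minimum 5 at index 1, swap -> [5, 39, 36, 20, 9, 28]
Pass 2: Select minimum 9 at index 4, swap -> [5, 9, 36, 20, 39, 28]
Pass 3: Select minimum 20 at index 3, swap -> [5, 9, 20, 36, 39, 28]
Pass 4: Select minimum 28 at index 5, swap -> [5, 9, 20, 28, 39, 36]


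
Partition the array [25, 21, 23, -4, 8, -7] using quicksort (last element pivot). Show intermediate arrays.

Partition 1: pivot=-7 at index 0 -> [-7, 21, 23, -4, 8, 25]
Partition 2: pivot=25 at index 5 -> [-7, 21, 23, -4, 8, 25]
Partition 3: pivot=8 at index 2 -> [-7, -4, 8, 21, 23, 25]
Partition 4: pivot=23 at index 4 -> [-7, -4, 8, 21, 23, 25]


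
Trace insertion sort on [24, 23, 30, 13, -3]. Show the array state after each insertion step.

First element 24 is already 'sorted'
Insert 23: shifted 1 elements -> [23, 24, 30, 13, -3]
Insert 30: shifted 0 elements -> [23, 24, 30, 13, -3]
Insert 13: shifted 3 elements -> [13, 23, 24, 30, -3]
Insert -3: shifted 4 elements -> [-3, 13, 23, 24, 30]


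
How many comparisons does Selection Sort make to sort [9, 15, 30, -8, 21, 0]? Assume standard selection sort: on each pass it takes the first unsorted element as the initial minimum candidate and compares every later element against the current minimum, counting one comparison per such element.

Pass 1: scan indices 1..5 for the minimum = 5 comparison(s); min is -8, place at index 0 -> [-8, 15, 30, 9, 21, 0]
Pass 2: scan indices 2..5 for the minimum = 4 comparison(s); min is 0, place at index 1 -> [-8, 0, 30, 9, 21, 15]
Pass 3: scan indices 3..5 for the minimum = 3 comparison(s); min is 9, place at index 2 -> [-8, 0, 9, 30, 21, 15]
Pass 4: scan indices 4..5 for the minimum = 2 comparison(s); min is 15, place at index 3 -> [-8, 0, 9, 15, 21, 30]
Pass 5: scan indices 5..5 for the minimum = 1 comparison(s); min is 21, place at index 4 -> [-8, 0, 9, 15, 21, 30]
Selection sort always scans the whole unsorted suffix, so the count is (n-1) + (n-2) + ... + 1 = n(n-1)/2 = 6*5/2 = 15 regardless of the input order.
Total comparisons: 5 + 4 + 3 + 2 + 1 = 15


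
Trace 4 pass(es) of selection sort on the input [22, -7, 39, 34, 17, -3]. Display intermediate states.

Pass 1: Select minimum -7 at index 1, swap -> [-7, 22, 39, 34, 17, -3]
Pass 2: Select minimum -3 at index 5, swap -> [-7, -3, 39, 34, 17, 22]
Pass 3: Select minimum 17 at index 4, swap -> [-7, -3, 17, 34, 39, 22]
Pass 4: Select minimum 22 at index 5, swap -> [-7, -3, 17, 22, 39, 34]


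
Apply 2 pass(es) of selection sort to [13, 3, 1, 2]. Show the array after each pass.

Pass 1: Select minimum 1 at index 2, swap -> [1, 3, 13, 2]
Pass 2: Select minimum 2 at index 3, swap -> [1, 2, 13, 3]


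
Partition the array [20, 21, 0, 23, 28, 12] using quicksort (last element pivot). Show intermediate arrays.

Partition 1: pivot=12 at index 1 -> [0, 12, 20, 23, 28, 21]
Partition 2: pivot=21 at index 3 -> [0, 12, 20, 21, 28, 23]
Partition 3: pivot=23 at index 4 -> [0, 12, 20, 21, 23, 28]


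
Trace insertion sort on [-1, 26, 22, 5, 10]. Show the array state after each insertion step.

First element -1 is already 'sorted'
Insert 26: shifted 0 elements -> [-1, 26, 22, 5, 10]
Insert 22: shifted 1 elements -> [-1, 22, 26, 5, 10]
Insert 5: shifted 2 elements -> [-1, 5, 22, 26, 10]
Insert 10: shifted 2 elements -> [-1, 5, 10, 22, 26]


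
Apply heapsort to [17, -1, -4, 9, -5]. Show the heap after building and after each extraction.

Build heap: [17, 9, -4, -1, -5]
Extract 17: [9, -1, -4, -5, 17]
Extract 9: [-1, -5, -4, 9, 17]
Extract -1: [-4, -5, -1, 9, 17]
Extract -4: [-5, -4, -1, 9, 17]


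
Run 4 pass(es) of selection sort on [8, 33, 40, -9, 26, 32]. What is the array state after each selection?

Pass 1: Select minimum -9 at index 3, swap -> [-9, 33, 40, 8, 26, 32]
Pass 2: Select minimum 8 at index 3, swap -> [-9, 8, 40, 33, 26, 32]
Pass 3: Select minimum 26 at index 4, swap -> [-9, 8, 26, 33, 40, 32]
Pass 4: Select minimum 32 at index 5, swap -> [-9, 8, 26, 32, 40, 33]


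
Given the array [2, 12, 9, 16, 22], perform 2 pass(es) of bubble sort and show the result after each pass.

After pass 1: [2, 9, 12, 16, 22] (1 swaps)
After pass 2: [2, 9, 12, 16, 22] (0 swaps)
Total swaps: 1


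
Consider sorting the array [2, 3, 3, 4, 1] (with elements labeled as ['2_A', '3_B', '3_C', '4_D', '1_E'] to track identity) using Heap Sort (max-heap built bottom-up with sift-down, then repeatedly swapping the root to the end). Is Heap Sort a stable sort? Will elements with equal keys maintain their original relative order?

Trace Heap Sort on the labeled array (the key is the number; the letter only tracks identity):
  Build max-heap: [4_D, 3_B, 3_C, 2_A, 1_E]
  Swap root 4_D to index 4, re-heapify first 4 -> [3_B, 2_A, 3_C, 1_E, 4_D]
  Swap root 3_B to index 3, re-heapify first 3 -> [3_C, 2_A, 1_E, 3_B, 4_D]
  Swap root 3_C to index 2, re-heapify first 2 -> [2_A, 1_E, 3_C, 3_B, 4_D]
  Swap root 2_A to index 1, re-heapify first 1 -> [1_E, 2_A, 3_C, 3_B, 4_D]
Final order: [1_E, 2_A, 3_C, 3_B, 4_D]
Equal keys:
  value 3: originally 3_B, 3_C; after sorting 3_C, 3_B -> order changed
Equal keys were reordered, so Heap Sort is not stable: heap construction and root-to-end swaps move elements without regard to the original order of equal keys. (One such input is enough; an unstable sort may happen to preserve order on other inputs, but it gives no guarantee.)
Answer: Not stable


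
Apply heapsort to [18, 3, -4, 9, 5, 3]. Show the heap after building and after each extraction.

Build heap: [18, 9, 3, 3, 5, -4]
Extract 18: [9, 5, 3, 3, -4, 18]
Extract 9: [5, 3, 3, -4, 9, 18]
Extract 5: [3, -4, 3, 5, 9, 18]
Extract 3: [3, -4, 3, 5, 9, 18]
Extract 3: [-4, 3, 3, 5, 9, 18]
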